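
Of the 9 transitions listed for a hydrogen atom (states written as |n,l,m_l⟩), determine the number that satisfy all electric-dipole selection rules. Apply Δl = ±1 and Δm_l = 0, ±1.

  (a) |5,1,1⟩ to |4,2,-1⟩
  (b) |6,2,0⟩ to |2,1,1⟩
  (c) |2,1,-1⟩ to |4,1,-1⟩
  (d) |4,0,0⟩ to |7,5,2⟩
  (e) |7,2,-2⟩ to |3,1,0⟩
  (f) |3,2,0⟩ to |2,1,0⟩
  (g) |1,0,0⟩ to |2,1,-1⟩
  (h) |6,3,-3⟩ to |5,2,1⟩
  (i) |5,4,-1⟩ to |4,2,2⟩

(a) forbidden — Δm_l = -2 (E1 requires Δm_l = 0, ±1)
(b) allowed
(c) forbidden — Δl = +0 (E1 requires Δl = ±1)
(d) forbidden — Δl = +5 (E1 requires Δl = ±1); Δm_l = +2 (E1 requires Δm_l = 0, ±1)
(e) forbidden — Δm_l = +2 (E1 requires Δm_l = 0, ±1)
(f) allowed
(g) allowed
(h) forbidden — Δm_l = +4 (E1 requires Δm_l = 0, ±1)
(i) forbidden — Δl = -2 (E1 requires Δl = ±1); Δm_l = +3 (E1 requires Δm_l = 0, ±1)
Total allowed: 3 of 9.

3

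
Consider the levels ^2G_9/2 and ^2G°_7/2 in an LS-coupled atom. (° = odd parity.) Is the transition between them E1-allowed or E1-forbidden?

Reading off the term symbols: S 1/2→1/2, L 4→4, J 9/2→7/2, parity even→odd.
Parity must change: even → odd — ✓.
ΔS = 0: S: 1/2 → 1/2 — ✓.
ΔL = 0, ±1 (not L=0↔0): L: 4 → 4, ΔL = +0 — ✓.
ΔJ = 0, ±1 (not J=0↔0): J: 9/2 → 7/2, ΔJ = -1 — ✓.
All four E1 rules are satisfied.

allowed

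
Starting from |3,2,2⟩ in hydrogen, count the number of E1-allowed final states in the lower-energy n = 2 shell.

1

E1 requires Δl = ±1, so l_f ∈ {1, 3}; with 0 ≤ l_f ≤ n_f−1 = 1, the allowed l_f values are {1}.
For l_f = 1: m_f ∈ {m_i−1, m_i, m_i+1} ∩ [−1, 1] = {1} → 1 state.
Total: 1.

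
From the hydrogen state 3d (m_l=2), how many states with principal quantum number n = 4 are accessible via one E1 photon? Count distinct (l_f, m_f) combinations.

E1 requires Δl = ±1, so l_f ∈ {1, 3}; with 0 ≤ l_f ≤ n_f−1 = 3, the allowed l_f values are {1, 3}.
For l_f = 1: m_f ∈ {m_i−1, m_i, m_i+1} ∩ [−1, 1] = {1} → 1 state.
For l_f = 3: m_f ∈ {m_i−1, m_i, m_i+1} ∩ [−3, 3] = {1, 2, 3} → 3 states.
Total: 4.

4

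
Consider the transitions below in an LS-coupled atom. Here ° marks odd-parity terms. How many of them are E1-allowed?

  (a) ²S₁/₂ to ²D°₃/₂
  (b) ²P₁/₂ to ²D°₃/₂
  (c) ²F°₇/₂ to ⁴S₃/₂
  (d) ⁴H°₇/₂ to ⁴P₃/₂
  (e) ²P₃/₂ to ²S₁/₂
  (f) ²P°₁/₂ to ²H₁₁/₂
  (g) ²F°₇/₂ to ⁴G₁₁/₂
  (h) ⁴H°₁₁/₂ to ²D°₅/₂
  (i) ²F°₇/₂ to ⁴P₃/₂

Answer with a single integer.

1

(a) forbidden (ΔL fails)
(b) allowed
(c) forbidden (ΔS, ΔL, ΔJ fail)
(d) forbidden (ΔL, ΔJ fail)
(e) forbidden (parity fails)
(f) forbidden (ΔL, ΔJ fail)
(g) forbidden (ΔS, ΔJ fail)
(h) forbidden (parity, ΔS, ΔL, ΔJ fail)
(i) forbidden (ΔS, ΔL, ΔJ fail)
Total allowed: 1 of 9.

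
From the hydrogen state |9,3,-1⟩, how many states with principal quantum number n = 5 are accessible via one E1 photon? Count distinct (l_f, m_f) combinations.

6

E1 requires Δl = ±1, so l_f ∈ {2, 4}; with 0 ≤ l_f ≤ n_f−1 = 4, the allowed l_f values are {2, 4}.
For l_f = 2: m_f ∈ {m_i−1, m_i, m_i+1} ∩ [−2, 2] = {-2, -1, 0} → 3 states.
For l_f = 4: m_f ∈ {m_i−1, m_i, m_i+1} ∩ [−4, 4] = {-2, -1, 0} → 3 states.
Total: 6.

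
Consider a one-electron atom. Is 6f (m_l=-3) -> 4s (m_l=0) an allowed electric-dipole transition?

l: 3 → 0 (Δl = -3). Δl = ±1 violated.
m_l: -3 → 0 (Δm_l = +3). |Δm_l| ≤ 1 violated.
The transition is electric-dipole forbidden.

forbidden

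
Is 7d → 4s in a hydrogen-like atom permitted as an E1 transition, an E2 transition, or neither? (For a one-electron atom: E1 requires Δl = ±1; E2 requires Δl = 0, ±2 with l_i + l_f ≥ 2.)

Δl = 0 − 2 = -2; l_i + l_f = 2.
E1 (Δl = ±1): not satisfied.
E2 (Δl = 0,±2, l_i+l_f ≥ 2): satisfied.

E2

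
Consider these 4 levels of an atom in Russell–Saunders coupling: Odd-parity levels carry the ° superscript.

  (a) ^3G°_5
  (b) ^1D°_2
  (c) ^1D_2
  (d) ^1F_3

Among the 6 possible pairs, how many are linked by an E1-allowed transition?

2

(a)–(b): forbidden (parity, ΔS, ΔL, ΔJ).
(a)–(c): forbidden (ΔS, ΔL, ΔJ).
(a)–(d): forbidden (ΔS, ΔJ).
(b)–(c): allowed.
(b)–(d): allowed.
(c)–(d): forbidden (parity).
Allowed pairs: 2 of 6.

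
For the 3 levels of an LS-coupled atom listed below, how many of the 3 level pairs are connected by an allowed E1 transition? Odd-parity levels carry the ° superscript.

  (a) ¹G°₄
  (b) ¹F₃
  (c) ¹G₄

2

(a)–(b): allowed.
(a)–(c): allowed.
(b)–(c): forbidden (parity).
Allowed pairs: 2 of 3.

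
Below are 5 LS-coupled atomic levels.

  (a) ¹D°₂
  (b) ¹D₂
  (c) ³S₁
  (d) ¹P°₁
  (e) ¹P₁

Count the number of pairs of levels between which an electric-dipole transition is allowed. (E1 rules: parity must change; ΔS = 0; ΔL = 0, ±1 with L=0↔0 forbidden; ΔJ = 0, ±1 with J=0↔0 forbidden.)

4

(a)–(b): allowed.
(a)–(c): forbidden (ΔS, ΔL).
(a)–(d): forbidden (parity).
(a)–(e): allowed.
(b)–(c): forbidden (parity, ΔS, ΔL).
(b)–(d): allowed.
(b)–(e): forbidden (parity).
(c)–(d): forbidden (ΔS).
(c)–(e): forbidden (parity, ΔS).
(d)–(e): allowed.
Allowed pairs: 4 of 10.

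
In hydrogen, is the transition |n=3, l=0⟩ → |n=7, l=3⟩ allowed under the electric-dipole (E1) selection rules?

forbidden

Initial l = 0, final l = 3, so Δl = +3. E1 requires Δl = ±1: fails.
The transition is electric-dipole forbidden.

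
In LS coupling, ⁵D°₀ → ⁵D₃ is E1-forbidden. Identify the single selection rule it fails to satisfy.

Initial level: S=2, L=2, J=0, parity odd. Final level: S=2, L=2, J=3, parity even.
ΔL = 0, ±1 (not L=0↔0): L: 2 → 2, ΔL = +0 — passes.
ΔS = 0: S: 2 → 2 — passes.
Parity must change: odd → even — passes.
ΔJ = 0, ±1 (not J=0↔0): J: 0 → 3, ΔJ = +3 — fails.

the ΔJ = 0, ±1 rule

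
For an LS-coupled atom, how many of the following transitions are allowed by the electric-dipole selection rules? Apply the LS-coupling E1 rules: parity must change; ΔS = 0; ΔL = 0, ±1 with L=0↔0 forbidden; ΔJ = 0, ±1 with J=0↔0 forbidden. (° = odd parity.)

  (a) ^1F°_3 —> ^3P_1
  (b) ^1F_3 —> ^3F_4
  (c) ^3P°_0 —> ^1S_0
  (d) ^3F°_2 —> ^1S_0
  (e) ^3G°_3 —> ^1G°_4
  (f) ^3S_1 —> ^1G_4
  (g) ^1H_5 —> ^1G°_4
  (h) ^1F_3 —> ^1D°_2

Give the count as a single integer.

2

(a) forbidden (ΔS, ΔL, ΔJ fail)
(b) forbidden (parity, ΔS fail)
(c) forbidden (ΔS, ΔJ fail)
(d) forbidden (ΔS, ΔL, ΔJ fail)
(e) forbidden (parity, ΔS fail)
(f) forbidden (parity, ΔS, ΔL, ΔJ fail)
(g) allowed
(h) allowed
Total allowed: 2 of 8.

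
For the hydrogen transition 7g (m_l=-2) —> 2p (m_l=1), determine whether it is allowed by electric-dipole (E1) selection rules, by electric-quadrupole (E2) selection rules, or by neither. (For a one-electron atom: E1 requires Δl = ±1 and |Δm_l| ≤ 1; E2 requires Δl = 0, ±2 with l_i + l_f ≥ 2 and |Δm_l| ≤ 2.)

Δl = 1 − 4 = -3; l_i + l_f = 5.
Δm_l = +3.
E1 (Δl = ±1, |Δm_l| ≤ 1): not satisfied.
E2 (Δl = 0,±2, l_i+l_f ≥ 2, |Δm_l| ≤ 2): not satisfied.

neither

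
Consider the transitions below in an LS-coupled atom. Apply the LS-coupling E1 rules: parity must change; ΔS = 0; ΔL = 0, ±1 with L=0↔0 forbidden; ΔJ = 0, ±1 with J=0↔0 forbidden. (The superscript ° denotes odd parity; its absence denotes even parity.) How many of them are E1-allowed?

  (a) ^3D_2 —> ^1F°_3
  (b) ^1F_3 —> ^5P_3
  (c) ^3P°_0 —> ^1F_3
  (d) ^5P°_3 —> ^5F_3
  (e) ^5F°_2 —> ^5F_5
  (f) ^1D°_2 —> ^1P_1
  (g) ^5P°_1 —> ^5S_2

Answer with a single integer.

2

(a) forbidden (ΔS fails)
(b) forbidden (parity, ΔS, ΔL fail)
(c) forbidden (ΔS, ΔL, ΔJ fail)
(d) forbidden (ΔL fails)
(e) forbidden (ΔJ fails)
(f) allowed
(g) allowed
Total allowed: 2 of 7.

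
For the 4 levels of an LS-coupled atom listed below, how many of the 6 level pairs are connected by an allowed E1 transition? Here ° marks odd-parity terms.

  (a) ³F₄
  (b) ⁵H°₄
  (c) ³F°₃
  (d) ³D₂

(a)–(b): forbidden (ΔS, ΔL).
(a)–(c): allowed.
(a)–(d): forbidden (parity, ΔJ).
(b)–(c): forbidden (parity, ΔS, ΔL).
(b)–(d): forbidden (ΔS, ΔL, ΔJ).
(c)–(d): allowed.
Allowed pairs: 2 of 6.

2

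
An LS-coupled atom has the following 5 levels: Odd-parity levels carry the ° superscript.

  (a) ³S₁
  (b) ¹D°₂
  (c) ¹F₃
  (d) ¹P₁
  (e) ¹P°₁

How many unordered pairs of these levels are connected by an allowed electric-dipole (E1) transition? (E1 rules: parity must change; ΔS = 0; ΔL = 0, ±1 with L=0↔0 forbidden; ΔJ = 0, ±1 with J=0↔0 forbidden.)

(a)–(b): forbidden (ΔS, ΔL).
(a)–(c): forbidden (parity, ΔS, ΔL, ΔJ).
(a)–(d): forbidden (parity, ΔS).
(a)–(e): forbidden (ΔS).
(b)–(c): allowed.
(b)–(d): allowed.
(b)–(e): forbidden (parity).
(c)–(d): forbidden (parity, ΔL, ΔJ).
(c)–(e): forbidden (ΔL, ΔJ).
(d)–(e): allowed.
Allowed pairs: 3 of 10.

3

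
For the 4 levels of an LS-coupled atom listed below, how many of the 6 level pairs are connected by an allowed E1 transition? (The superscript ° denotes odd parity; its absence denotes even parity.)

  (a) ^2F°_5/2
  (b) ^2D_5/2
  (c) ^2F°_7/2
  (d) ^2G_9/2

(a)–(b): allowed.
(a)–(c): forbidden (parity).
(a)–(d): forbidden (ΔJ).
(b)–(c): allowed.
(b)–(d): forbidden (parity, ΔL, ΔJ).
(c)–(d): allowed.
Allowed pairs: 3 of 6.

3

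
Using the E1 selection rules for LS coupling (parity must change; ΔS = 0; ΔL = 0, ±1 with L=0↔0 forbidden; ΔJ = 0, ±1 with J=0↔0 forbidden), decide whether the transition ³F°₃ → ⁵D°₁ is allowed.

forbidden

Initial level: S=1, L=3, J=3, parity odd. Final level: S=2, L=2, J=1, parity odd.
ΔS = 0: S: 1 → 2 — violated.
Parity must change: odd → odd — violated.
ΔJ = 0, ±1 (not J=0↔0): J: 3 → 1, ΔJ = -2 — violated.
ΔL = 0, ±1 (not L=0↔0): L: 3 → 2, ΔL = -1 — satisfied.
Rule(s) violated: parity, ΔS, ΔJ.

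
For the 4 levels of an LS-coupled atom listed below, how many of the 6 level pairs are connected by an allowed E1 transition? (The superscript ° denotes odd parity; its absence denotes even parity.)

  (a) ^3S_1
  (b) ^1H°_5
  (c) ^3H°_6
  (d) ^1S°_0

0

(a)–(b): forbidden (ΔS, ΔL, ΔJ).
(a)–(c): forbidden (ΔL, ΔJ).
(a)–(d): forbidden (ΔS, ΔL).
(b)–(c): forbidden (parity, ΔS).
(b)–(d): forbidden (parity, ΔL, ΔJ).
(c)–(d): forbidden (parity, ΔS, ΔL, ΔJ).
Allowed pairs: 0 of 6.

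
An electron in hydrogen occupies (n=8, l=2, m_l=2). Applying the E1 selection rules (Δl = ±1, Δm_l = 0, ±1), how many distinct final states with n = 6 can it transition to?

4

E1 requires Δl = ±1, so l_f ∈ {1, 3}; with 0 ≤ l_f ≤ n_f−1 = 5, the allowed l_f values are {1, 3}.
For l_f = 1: m_f ∈ {m_i−1, m_i, m_i+1} ∩ [−1, 1] = {1} → 1 state.
For l_f = 3: m_f ∈ {m_i−1, m_i, m_i+1} ∩ [−3, 3] = {1, 2, 3} → 3 states.
Total: 4.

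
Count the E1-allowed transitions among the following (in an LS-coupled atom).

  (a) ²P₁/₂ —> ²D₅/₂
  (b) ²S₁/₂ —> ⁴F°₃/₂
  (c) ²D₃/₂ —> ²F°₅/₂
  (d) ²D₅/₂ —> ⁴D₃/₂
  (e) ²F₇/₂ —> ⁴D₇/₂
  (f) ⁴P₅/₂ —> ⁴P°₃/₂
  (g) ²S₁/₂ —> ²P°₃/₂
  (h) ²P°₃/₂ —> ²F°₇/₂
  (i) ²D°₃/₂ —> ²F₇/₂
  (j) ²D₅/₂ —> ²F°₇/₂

(a) forbidden (parity, ΔJ fail)
(b) forbidden (ΔS, ΔL fail)
(c) allowed
(d) forbidden (parity, ΔS fail)
(e) forbidden (parity, ΔS fail)
(f) allowed
(g) allowed
(h) forbidden (parity, ΔL, ΔJ fail)
(i) forbidden (ΔJ fails)
(j) allowed
Total allowed: 4 of 10.

4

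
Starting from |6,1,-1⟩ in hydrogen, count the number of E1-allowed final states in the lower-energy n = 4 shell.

4

E1 requires Δl = ±1, so l_f ∈ {0, 2}; with 0 ≤ l_f ≤ n_f−1 = 3, the allowed l_f values are {0, 2}.
For l_f = 0: m_f ∈ {m_i−1, m_i, m_i+1} ∩ [−0, 0] = {0} → 1 state.
For l_f = 2: m_f ∈ {m_i−1, m_i, m_i+1} ∩ [−2, 2] = {-2, -1, 0} → 3 states.
Total: 4.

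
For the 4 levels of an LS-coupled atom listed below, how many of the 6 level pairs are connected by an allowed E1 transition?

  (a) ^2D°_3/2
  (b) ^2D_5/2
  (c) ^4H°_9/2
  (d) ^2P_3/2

2

(a)–(b): allowed.
(a)–(c): forbidden (parity, ΔS, ΔL, ΔJ).
(a)–(d): allowed.
(b)–(c): forbidden (ΔS, ΔL, ΔJ).
(b)–(d): forbidden (parity).
(c)–(d): forbidden (ΔS, ΔL, ΔJ).
Allowed pairs: 2 of 6.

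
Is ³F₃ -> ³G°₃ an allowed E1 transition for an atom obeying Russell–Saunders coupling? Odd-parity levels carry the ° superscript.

allowed

Parity must change: even → odd — passes.
ΔS = 0: S: 1 → 1 — passes.
ΔL = 0, ±1 (not L=0↔0): L: 3 → 4, ΔL = +1 — passes.
ΔJ = 0, ±1 (not J=0↔0): J: 3 → 3, ΔJ = +0 — passes.
All four E1 rules are satisfied.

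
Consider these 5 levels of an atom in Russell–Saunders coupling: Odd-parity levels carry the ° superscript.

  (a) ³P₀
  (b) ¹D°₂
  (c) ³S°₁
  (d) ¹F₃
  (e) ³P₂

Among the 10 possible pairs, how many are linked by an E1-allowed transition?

3

(a)–(b): forbidden (ΔS, ΔJ).
(a)–(c): allowed.
(a)–(d): forbidden (parity, ΔS, ΔL, ΔJ).
(a)–(e): forbidden (parity, ΔJ).
(b)–(c): forbidden (parity, ΔS, ΔL).
(b)–(d): allowed.
(b)–(e): forbidden (ΔS).
(c)–(d): forbidden (ΔS, ΔL, ΔJ).
(c)–(e): allowed.
(d)–(e): forbidden (parity, ΔS, ΔL).
Allowed pairs: 3 of 10.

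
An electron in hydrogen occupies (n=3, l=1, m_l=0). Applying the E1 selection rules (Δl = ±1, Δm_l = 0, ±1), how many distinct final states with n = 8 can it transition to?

E1 requires Δl = ±1, so l_f ∈ {0, 2}; with 0 ≤ l_f ≤ n_f−1 = 7, the allowed l_f values are {0, 2}.
For l_f = 0: m_f ∈ {m_i−1, m_i, m_i+1} ∩ [−0, 0] = {0} → 1 state.
For l_f = 2: m_f ∈ {m_i−1, m_i, m_i+1} ∩ [−2, 2] = {-1, 0, 1} → 3 states.
Total: 4.

4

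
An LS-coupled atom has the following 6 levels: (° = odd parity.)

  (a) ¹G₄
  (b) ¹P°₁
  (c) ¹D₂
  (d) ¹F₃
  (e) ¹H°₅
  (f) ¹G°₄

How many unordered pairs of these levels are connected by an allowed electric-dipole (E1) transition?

(a)–(b): forbidden (ΔL, ΔJ).
(a)–(c): forbidden (parity, ΔL, ΔJ).
(a)–(d): forbidden (parity).
(a)–(e): allowed.
(a)–(f): allowed.
(b)–(c): allowed.
(b)–(d): forbidden (ΔL, ΔJ).
(b)–(e): forbidden (parity, ΔL, ΔJ).
(b)–(f): forbidden (parity, ΔL, ΔJ).
(c)–(d): forbidden (parity).
(c)–(e): forbidden (ΔL, ΔJ).
(c)–(f): forbidden (ΔL, ΔJ).
(d)–(e): forbidden (ΔL, ΔJ).
(d)–(f): allowed.
(e)–(f): forbidden (parity).
Allowed pairs: 4 of 15.

4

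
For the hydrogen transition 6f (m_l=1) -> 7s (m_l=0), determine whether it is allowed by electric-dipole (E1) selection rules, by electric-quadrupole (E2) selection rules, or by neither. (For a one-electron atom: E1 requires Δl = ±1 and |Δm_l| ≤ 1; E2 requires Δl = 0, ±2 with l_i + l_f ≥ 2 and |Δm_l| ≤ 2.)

Δl = 0 − 3 = -3; l_i + l_f = 3.
Δm_l = -1.
E1 (Δl = ±1, |Δm_l| ≤ 1): not satisfied.
E2 (Δl = 0,±2, l_i+l_f ≥ 2, |Δm_l| ≤ 2): not satisfied.

neither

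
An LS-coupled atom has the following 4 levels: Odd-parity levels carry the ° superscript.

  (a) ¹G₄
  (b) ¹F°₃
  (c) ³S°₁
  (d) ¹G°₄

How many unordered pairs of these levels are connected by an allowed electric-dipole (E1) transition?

2

(a)–(b): allowed.
(a)–(c): forbidden (ΔS, ΔL, ΔJ).
(a)–(d): allowed.
(b)–(c): forbidden (parity, ΔS, ΔL, ΔJ).
(b)–(d): forbidden (parity).
(c)–(d): forbidden (parity, ΔS, ΔL, ΔJ).
Allowed pairs: 2 of 6.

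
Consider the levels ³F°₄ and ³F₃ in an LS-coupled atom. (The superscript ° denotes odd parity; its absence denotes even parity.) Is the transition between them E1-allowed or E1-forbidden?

allowed

Parity must change: odd → even — passes.
ΔS = 0: S: 1 → 1 — passes.
ΔL = 0, ±1 (not L=0↔0): L: 3 → 3, ΔL = +0 — passes.
ΔJ = 0, ±1 (not J=0↔0): J: 4 → 3, ΔJ = -1 — passes.
All four E1 rules are satisfied.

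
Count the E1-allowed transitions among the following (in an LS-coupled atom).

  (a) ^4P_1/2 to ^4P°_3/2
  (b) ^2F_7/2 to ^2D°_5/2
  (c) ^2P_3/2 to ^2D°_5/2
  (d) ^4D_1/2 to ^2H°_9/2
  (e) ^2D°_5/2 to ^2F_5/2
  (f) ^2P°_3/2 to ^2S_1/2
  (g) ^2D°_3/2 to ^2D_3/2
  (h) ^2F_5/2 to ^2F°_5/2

(a) allowed
(b) allowed
(c) allowed
(d) forbidden (ΔS, ΔL, ΔJ fail)
(e) allowed
(f) allowed
(g) allowed
(h) allowed
Total allowed: 7 of 8.

7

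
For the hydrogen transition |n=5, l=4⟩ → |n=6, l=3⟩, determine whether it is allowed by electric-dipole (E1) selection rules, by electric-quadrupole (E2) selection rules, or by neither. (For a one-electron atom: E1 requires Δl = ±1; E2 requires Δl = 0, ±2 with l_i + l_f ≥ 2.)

Δl = 3 − 4 = -1; l_i + l_f = 7.
E1 (Δl = ±1): satisfied.
E2 (Δl = 0,±2, l_i+l_f ≥ 2): not satisfied.

E1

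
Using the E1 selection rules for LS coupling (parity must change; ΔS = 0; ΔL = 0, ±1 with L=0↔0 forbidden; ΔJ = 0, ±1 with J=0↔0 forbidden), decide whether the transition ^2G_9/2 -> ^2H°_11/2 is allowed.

Reading off the term symbols: S 1/2→1/2, L 4→5, J 9/2→11/2, parity even→odd.
Parity must change: even → odd — ✓.
ΔS = 0: S: 1/2 → 1/2 — ✓.
ΔL = 0, ±1 (not L=0↔0): L: 4 → 5, ΔL = +1 — ✓.
ΔJ = 0, ±1 (not J=0↔0): J: 9/2 → 11/2, ΔJ = +1 — ✓.
All four E1 rules are satisfied.

allowed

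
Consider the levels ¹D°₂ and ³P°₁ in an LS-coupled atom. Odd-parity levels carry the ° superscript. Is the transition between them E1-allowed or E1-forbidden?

Initial level: S=0, L=2, J=2, parity odd. Final level: S=1, L=1, J=1, parity odd.
Parity must change: odd → odd — ✗.
ΔS = 0: S: 0 → 1 — ✗.
ΔL = 0, ±1 (not L=0↔0): L: 2 → 1, ΔL = -1 — ✓.
ΔJ = 0, ±1 (not J=0↔0): J: 2 → 1, ΔJ = -1 — ✓.
Rule(s) violated: parity, ΔS.

forbidden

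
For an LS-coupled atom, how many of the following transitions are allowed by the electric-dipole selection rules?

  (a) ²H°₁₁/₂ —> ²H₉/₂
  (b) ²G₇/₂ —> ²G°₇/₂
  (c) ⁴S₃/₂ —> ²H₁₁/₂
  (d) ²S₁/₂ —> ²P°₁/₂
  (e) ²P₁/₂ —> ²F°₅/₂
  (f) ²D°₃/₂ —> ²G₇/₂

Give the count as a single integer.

(a) allowed
(b) allowed
(c) forbidden (parity, ΔS, ΔL, ΔJ fail)
(d) allowed
(e) forbidden (ΔL, ΔJ fail)
(f) forbidden (ΔL, ΔJ fail)
Total allowed: 3 of 6.

3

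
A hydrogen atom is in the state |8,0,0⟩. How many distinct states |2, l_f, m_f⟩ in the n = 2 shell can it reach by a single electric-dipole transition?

E1 requires Δl = ±1, so l_f ∈ {-1, 1}; with 0 ≤ l_f ≤ n_f−1 = 1, the allowed l_f values are {1}.
For l_f = 1: m_f ∈ {m_i−1, m_i, m_i+1} ∩ [−1, 1] = {-1, 0, 1} → 3 states.
Total: 3.

3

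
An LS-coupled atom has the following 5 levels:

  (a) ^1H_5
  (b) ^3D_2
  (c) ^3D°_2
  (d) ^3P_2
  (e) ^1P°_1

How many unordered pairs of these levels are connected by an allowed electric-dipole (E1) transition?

(a)–(b): forbidden (parity, ΔS, ΔL, ΔJ).
(a)–(c): forbidden (ΔS, ΔL, ΔJ).
(a)–(d): forbidden (parity, ΔS, ΔL, ΔJ).
(a)–(e): forbidden (ΔL, ΔJ).
(b)–(c): allowed.
(b)–(d): forbidden (parity).
(b)–(e): forbidden (ΔS).
(c)–(d): allowed.
(c)–(e): forbidden (parity, ΔS).
(d)–(e): forbidden (ΔS).
Allowed pairs: 2 of 10.

2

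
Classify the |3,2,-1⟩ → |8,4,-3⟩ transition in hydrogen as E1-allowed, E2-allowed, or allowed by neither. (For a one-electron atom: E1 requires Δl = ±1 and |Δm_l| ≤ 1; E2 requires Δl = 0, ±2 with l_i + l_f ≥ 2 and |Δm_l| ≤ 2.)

E2

Δl = 4 − 2 = +2; l_i + l_f = 6.
Δm_l = -2.
E1 (Δl = ±1, |Δm_l| ≤ 1): not satisfied.
E2 (Δl = 0,±2, l_i+l_f ≥ 2, |Δm_l| ≤ 2): satisfied.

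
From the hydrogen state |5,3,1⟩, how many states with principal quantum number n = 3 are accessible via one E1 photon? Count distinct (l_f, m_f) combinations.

E1 requires Δl = ±1, so l_f ∈ {2, 4}; with 0 ≤ l_f ≤ n_f−1 = 2, the allowed l_f values are {2}.
For l_f = 2: m_f ∈ {m_i−1, m_i, m_i+1} ∩ [−2, 2] = {0, 1, 2} → 3 states.
Total: 3.

3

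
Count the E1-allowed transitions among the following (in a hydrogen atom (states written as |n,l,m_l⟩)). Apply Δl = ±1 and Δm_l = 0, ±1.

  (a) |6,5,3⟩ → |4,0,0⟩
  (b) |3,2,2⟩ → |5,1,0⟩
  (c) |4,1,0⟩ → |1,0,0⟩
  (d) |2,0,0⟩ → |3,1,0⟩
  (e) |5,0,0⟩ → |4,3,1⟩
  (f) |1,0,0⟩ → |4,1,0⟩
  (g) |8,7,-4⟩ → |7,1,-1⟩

(a) forbidden — Δl = -5 (E1 requires Δl = ±1); Δm_l = -3 (E1 requires Δm_l = 0, ±1)
(b) forbidden — Δm_l = -2 (E1 requires Δm_l = 0, ±1)
(c) allowed
(d) allowed
(e) forbidden — Δl = +3 (E1 requires Δl = ±1)
(f) allowed
(g) forbidden — Δl = -6 (E1 requires Δl = ±1); Δm_l = +3 (E1 requires Δm_l = 0, ±1)
Total allowed: 3 of 7.

3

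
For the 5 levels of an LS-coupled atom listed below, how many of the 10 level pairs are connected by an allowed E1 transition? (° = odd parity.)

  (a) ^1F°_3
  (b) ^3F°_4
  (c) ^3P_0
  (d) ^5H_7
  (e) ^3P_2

0

(a)–(b): forbidden (parity, ΔS).
(a)–(c): forbidden (ΔS, ΔL, ΔJ).
(a)–(d): forbidden (ΔS, ΔL, ΔJ).
(a)–(e): forbidden (ΔS, ΔL).
(b)–(c): forbidden (ΔL, ΔJ).
(b)–(d): forbidden (ΔS, ΔL, ΔJ).
(b)–(e): forbidden (ΔL, ΔJ).
(c)–(d): forbidden (parity, ΔS, ΔL, ΔJ).
(c)–(e): forbidden (parity, ΔJ).
(d)–(e): forbidden (parity, ΔS, ΔL, ΔJ).
Allowed pairs: 0 of 10.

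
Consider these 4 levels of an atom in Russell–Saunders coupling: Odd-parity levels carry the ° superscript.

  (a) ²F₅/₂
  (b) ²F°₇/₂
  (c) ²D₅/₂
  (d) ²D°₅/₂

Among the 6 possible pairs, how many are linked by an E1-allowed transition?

(a)–(b): allowed.
(a)–(c): forbidden (parity).
(a)–(d): allowed.
(b)–(c): allowed.
(b)–(d): forbidden (parity).
(c)–(d): allowed.
Allowed pairs: 4 of 6.

4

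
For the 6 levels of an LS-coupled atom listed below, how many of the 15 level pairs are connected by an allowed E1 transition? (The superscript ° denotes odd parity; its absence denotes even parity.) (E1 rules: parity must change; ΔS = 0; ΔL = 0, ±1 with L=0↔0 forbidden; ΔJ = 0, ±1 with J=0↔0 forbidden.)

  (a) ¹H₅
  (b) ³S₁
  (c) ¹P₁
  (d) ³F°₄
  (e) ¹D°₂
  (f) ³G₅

2

(a)–(b): forbidden (parity, ΔS, ΔL, ΔJ).
(a)–(c): forbidden (parity, ΔL, ΔJ).
(a)–(d): forbidden (ΔS, ΔL).
(a)–(e): forbidden (ΔL, ΔJ).
(a)–(f): forbidden (parity, ΔS).
(b)–(c): forbidden (parity, ΔS).
(b)–(d): forbidden (ΔL, ΔJ).
(b)–(e): forbidden (ΔS, ΔL).
(b)–(f): forbidden (parity, ΔL, ΔJ).
(c)–(d): forbidden (ΔS, ΔL, ΔJ).
(c)–(e): allowed.
(c)–(f): forbidden (parity, ΔS, ΔL, ΔJ).
(d)–(e): forbidden (parity, ΔS, ΔJ).
(d)–(f): allowed.
(e)–(f): forbidden (ΔS, ΔL, ΔJ).
Allowed pairs: 2 of 15.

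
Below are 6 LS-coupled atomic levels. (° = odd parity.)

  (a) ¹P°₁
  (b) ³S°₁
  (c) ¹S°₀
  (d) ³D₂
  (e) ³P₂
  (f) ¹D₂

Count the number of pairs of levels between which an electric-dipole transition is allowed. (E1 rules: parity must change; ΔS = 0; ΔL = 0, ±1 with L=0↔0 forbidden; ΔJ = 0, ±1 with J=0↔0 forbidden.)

(a)–(b): forbidden (parity, ΔS).
(a)–(c): forbidden (parity).
(a)–(d): forbidden (ΔS).
(a)–(e): forbidden (ΔS).
(a)–(f): allowed.
(b)–(c): forbidden (parity, ΔS, ΔL).
(b)–(d): forbidden (ΔL).
(b)–(e): allowed.
(b)–(f): forbidden (ΔS, ΔL).
(c)–(d): forbidden (ΔS, ΔL, ΔJ).
(c)–(e): forbidden (ΔS, ΔJ).
(c)–(f): forbidden (ΔL, ΔJ).
(d)–(e): forbidden (parity).
(d)–(f): forbidden (parity, ΔS).
(e)–(f): forbidden (parity, ΔS).
Allowed pairs: 2 of 15.

2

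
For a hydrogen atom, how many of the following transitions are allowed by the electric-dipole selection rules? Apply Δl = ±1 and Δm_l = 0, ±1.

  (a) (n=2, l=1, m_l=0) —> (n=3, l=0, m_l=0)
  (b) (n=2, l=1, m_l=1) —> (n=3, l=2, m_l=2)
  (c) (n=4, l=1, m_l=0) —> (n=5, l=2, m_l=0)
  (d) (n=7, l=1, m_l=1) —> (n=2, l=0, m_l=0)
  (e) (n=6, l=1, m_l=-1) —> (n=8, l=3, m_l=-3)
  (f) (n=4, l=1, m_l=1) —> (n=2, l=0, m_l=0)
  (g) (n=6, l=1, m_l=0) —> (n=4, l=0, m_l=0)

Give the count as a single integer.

(a) allowed
(b) allowed
(c) allowed
(d) allowed
(e) forbidden — Δl = +2 (E1 requires Δl = ±1); Δm_l = -2 (E1 requires Δm_l = 0, ±1)
(f) allowed
(g) allowed
Total allowed: 6 of 7.

6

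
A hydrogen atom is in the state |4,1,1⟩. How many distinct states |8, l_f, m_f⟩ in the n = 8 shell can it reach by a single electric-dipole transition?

4

E1 requires Δl = ±1, so l_f ∈ {0, 2}; with 0 ≤ l_f ≤ n_f−1 = 7, the allowed l_f values are {0, 2}.
For l_f = 0: m_f ∈ {m_i−1, m_i, m_i+1} ∩ [−0, 0] = {0} → 1 state.
For l_f = 2: m_f ∈ {m_i−1, m_i, m_i+1} ∩ [−2, 2] = {0, 1, 2} → 3 states.
Total: 4.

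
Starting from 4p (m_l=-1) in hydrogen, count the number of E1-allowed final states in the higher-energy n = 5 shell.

4

E1 requires Δl = ±1, so l_f ∈ {0, 2}; with 0 ≤ l_f ≤ n_f−1 = 4, the allowed l_f values are {0, 2}.
For l_f = 0: m_f ∈ {m_i−1, m_i, m_i+1} ∩ [−0, 0] = {0} → 1 state.
For l_f = 2: m_f ∈ {m_i−1, m_i, m_i+1} ∩ [−2, 2] = {-2, -1, 0} → 3 states.
Total: 4.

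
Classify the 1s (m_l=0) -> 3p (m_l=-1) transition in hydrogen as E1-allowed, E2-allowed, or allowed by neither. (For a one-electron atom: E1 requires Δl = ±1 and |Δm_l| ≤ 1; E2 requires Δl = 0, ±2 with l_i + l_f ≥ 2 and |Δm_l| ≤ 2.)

Δl = 1 − 0 = +1; l_i + l_f = 1.
Δm_l = -1.
E1 (Δl = ±1, |Δm_l| ≤ 1): satisfied.
E2 (Δl = 0,±2, l_i+l_f ≥ 2, |Δm_l| ≤ 2): not satisfied.

E1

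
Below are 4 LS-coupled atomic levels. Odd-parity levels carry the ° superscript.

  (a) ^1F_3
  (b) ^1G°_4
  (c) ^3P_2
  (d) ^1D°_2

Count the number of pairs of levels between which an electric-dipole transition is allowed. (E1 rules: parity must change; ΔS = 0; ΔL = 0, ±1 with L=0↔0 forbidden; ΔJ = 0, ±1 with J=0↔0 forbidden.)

2

(a)–(b): allowed.
(a)–(c): forbidden (parity, ΔS, ΔL).
(a)–(d): allowed.
(b)–(c): forbidden (ΔS, ΔL, ΔJ).
(b)–(d): forbidden (parity, ΔL, ΔJ).
(c)–(d): forbidden (ΔS).
Allowed pairs: 2 of 6.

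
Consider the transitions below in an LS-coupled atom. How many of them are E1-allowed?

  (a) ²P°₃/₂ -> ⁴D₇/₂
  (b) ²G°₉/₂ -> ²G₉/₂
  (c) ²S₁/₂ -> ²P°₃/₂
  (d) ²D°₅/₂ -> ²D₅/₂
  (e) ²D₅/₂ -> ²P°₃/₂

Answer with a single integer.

4

(a) forbidden (ΔS, ΔJ fail)
(b) allowed
(c) allowed
(d) allowed
(e) allowed
Total allowed: 4 of 5.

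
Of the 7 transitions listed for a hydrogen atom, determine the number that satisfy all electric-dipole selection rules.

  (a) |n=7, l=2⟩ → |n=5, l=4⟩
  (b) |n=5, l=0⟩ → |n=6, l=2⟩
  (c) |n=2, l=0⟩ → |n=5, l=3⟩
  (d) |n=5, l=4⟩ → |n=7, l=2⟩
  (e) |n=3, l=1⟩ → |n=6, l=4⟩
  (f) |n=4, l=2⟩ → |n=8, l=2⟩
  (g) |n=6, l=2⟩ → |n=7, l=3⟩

(a) forbidden — Δl = +2 (E1 requires Δl = ±1)
(b) forbidden — Δl = +2 (E1 requires Δl = ±1)
(c) forbidden — Δl = +3 (E1 requires Δl = ±1)
(d) forbidden — Δl = -2 (E1 requires Δl = ±1)
(e) forbidden — Δl = +3 (E1 requires Δl = ±1)
(f) forbidden — Δl = +0 (E1 requires Δl = ±1)
(g) allowed
Total allowed: 1 of 7.

1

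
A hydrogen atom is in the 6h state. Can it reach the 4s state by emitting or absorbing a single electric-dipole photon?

forbidden

Initial l = 5, final l = 0, so Δl = -5. E1 requires Δl = ±1: fails.
The transition is electric-dipole forbidden.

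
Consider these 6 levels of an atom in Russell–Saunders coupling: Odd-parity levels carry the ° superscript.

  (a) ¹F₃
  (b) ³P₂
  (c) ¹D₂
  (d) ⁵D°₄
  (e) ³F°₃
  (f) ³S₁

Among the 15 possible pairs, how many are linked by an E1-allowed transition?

0

(a)–(b): forbidden (parity, ΔS, ΔL).
(a)–(c): forbidden (parity).
(a)–(d): forbidden (ΔS).
(a)–(e): forbidden (ΔS).
(a)–(f): forbidden (parity, ΔS, ΔL, ΔJ).
(b)–(c): forbidden (parity, ΔS).
(b)–(d): forbidden (ΔS, ΔJ).
(b)–(e): forbidden (ΔL).
(b)–(f): forbidden (parity).
(c)–(d): forbidden (ΔS, ΔJ).
(c)–(e): forbidden (ΔS).
(c)–(f): forbidden (parity, ΔS, ΔL).
(d)–(e): forbidden (parity, ΔS).
(d)–(f): forbidden (ΔS, ΔL, ΔJ).
(e)–(f): forbidden (ΔL, ΔJ).
Allowed pairs: 0 of 15.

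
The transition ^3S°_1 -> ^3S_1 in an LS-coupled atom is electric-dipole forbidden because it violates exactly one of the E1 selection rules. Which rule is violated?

the L=0 ↔ L=0 exclusion

Initial level: S=1, L=0, J=1, parity odd. Final level: S=1, L=0, J=1, parity even.
ΔS = 0: S: 1 → 1 — passes.
ΔL = 0, ±1 (not L=0↔0): L: 0 → 0, ΔL = +0 — fails.
ΔJ = 0, ±1 (not J=0↔0): J: 1 → 1, ΔJ = +0 — passes.
Parity must change: odd → even — passes.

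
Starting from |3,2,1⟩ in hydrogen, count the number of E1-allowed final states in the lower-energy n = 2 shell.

E1 requires Δl = ±1, so l_f ∈ {1, 3}; with 0 ≤ l_f ≤ n_f−1 = 1, the allowed l_f values are {1}.
For l_f = 1: m_f ∈ {m_i−1, m_i, m_i+1} ∩ [−1, 1] = {0, 1} → 2 states.
Total: 2.

2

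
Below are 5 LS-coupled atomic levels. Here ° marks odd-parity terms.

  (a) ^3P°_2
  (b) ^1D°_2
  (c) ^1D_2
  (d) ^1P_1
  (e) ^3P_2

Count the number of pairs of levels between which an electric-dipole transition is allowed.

3

(a)–(b): forbidden (parity, ΔS).
(a)–(c): forbidden (ΔS).
(a)–(d): forbidden (ΔS).
(a)–(e): allowed.
(b)–(c): allowed.
(b)–(d): allowed.
(b)–(e): forbidden (ΔS).
(c)–(d): forbidden (parity).
(c)–(e): forbidden (parity, ΔS).
(d)–(e): forbidden (parity, ΔS).
Allowed pairs: 3 of 10.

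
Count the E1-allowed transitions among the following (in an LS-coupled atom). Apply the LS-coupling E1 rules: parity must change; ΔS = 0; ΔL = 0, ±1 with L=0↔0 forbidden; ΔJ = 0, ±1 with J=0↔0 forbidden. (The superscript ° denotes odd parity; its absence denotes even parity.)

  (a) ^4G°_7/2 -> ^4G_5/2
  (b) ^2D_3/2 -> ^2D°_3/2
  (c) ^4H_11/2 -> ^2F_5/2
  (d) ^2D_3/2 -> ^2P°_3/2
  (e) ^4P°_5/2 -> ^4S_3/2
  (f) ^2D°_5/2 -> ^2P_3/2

5

(a) allowed
(b) allowed
(c) forbidden (parity, ΔS, ΔL, ΔJ fail)
(d) allowed
(e) allowed
(f) allowed
Total allowed: 5 of 6.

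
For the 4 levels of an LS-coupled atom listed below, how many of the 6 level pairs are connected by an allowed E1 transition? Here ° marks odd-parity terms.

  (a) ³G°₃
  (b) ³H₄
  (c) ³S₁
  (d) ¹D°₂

(a)–(b): allowed.
(a)–(c): forbidden (ΔL, ΔJ).
(a)–(d): forbidden (parity, ΔS, ΔL).
(b)–(c): forbidden (parity, ΔL, ΔJ).
(b)–(d): forbidden (ΔS, ΔL, ΔJ).
(c)–(d): forbidden (ΔS, ΔL).
Allowed pairs: 1 of 6.

1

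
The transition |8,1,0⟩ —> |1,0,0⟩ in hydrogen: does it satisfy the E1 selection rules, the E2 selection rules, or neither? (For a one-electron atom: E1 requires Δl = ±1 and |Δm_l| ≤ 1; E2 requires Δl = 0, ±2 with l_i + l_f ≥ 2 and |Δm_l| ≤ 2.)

Δl = 0 − 1 = -1; l_i + l_f = 1.
Δm_l = +0.
E1 (Δl = ±1, |Δm_l| ≤ 1): satisfied.
E2 (Δl = 0,±2, l_i+l_f ≥ 2, |Δm_l| ≤ 2): not satisfied.

E1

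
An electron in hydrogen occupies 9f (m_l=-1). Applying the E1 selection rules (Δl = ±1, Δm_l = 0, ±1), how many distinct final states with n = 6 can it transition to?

E1 requires Δl = ±1, so l_f ∈ {2, 4}; with 0 ≤ l_f ≤ n_f−1 = 5, the allowed l_f values are {2, 4}.
For l_f = 2: m_f ∈ {m_i−1, m_i, m_i+1} ∩ [−2, 2] = {-2, -1, 0} → 3 states.
For l_f = 4: m_f ∈ {m_i−1, m_i, m_i+1} ∩ [−4, 4] = {-2, -1, 0} → 3 states.
Total: 6.

6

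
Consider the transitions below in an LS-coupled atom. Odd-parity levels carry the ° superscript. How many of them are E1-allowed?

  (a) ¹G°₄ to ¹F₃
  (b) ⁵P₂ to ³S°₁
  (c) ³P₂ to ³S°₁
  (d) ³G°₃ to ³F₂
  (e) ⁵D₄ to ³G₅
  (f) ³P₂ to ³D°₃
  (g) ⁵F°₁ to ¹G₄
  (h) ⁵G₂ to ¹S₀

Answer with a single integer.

(a) allowed
(b) forbidden (ΔS fails)
(c) allowed
(d) allowed
(e) forbidden (parity, ΔS, ΔL fail)
(f) allowed
(g) forbidden (ΔS, ΔJ fail)
(h) forbidden (parity, ΔS, ΔL, ΔJ fail)
Total allowed: 4 of 8.

4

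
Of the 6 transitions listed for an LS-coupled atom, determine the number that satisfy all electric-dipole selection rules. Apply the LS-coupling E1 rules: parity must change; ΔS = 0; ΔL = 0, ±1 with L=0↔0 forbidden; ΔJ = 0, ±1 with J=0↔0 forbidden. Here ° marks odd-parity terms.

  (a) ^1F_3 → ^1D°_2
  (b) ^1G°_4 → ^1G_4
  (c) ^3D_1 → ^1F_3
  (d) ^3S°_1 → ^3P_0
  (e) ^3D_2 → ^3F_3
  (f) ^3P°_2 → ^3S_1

4

(a) allowed
(b) allowed
(c) forbidden (parity, ΔS, ΔJ fail)
(d) allowed
(e) forbidden (parity fails)
(f) allowed
Total allowed: 4 of 6.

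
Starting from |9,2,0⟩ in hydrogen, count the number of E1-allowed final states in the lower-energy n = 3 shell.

3

E1 requires Δl = ±1, so l_f ∈ {1, 3}; with 0 ≤ l_f ≤ n_f−1 = 2, the allowed l_f values are {1}.
For l_f = 1: m_f ∈ {m_i−1, m_i, m_i+1} ∩ [−1, 1] = {-1, 0, 1} → 3 states.
Total: 3.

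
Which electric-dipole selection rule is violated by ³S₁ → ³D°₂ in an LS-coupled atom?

ΔL = 0, ±1 (not L=0↔0): L: 0 → 2, ΔL = +2 — fails.
ΔJ = 0, ±1 (not J=0↔0): J: 1 → 2, ΔJ = +1 — passes.
Parity must change: even → odd — passes.
ΔS = 0: S: 1 → 1 — passes.

the ΔL = 0, ±1 rule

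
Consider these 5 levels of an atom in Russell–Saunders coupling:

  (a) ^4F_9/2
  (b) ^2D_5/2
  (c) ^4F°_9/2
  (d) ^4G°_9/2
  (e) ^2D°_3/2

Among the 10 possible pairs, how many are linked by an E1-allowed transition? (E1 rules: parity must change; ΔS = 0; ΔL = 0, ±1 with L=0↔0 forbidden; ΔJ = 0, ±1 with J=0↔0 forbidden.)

3

(a)–(b): forbidden (parity, ΔS, ΔJ).
(a)–(c): allowed.
(a)–(d): allowed.
(a)–(e): forbidden (ΔS, ΔJ).
(b)–(c): forbidden (ΔS, ΔJ).
(b)–(d): forbidden (ΔS, ΔL, ΔJ).
(b)–(e): allowed.
(c)–(d): forbidden (parity).
(c)–(e): forbidden (parity, ΔS, ΔJ).
(d)–(e): forbidden (parity, ΔS, ΔL, ΔJ).
Allowed pairs: 3 of 10.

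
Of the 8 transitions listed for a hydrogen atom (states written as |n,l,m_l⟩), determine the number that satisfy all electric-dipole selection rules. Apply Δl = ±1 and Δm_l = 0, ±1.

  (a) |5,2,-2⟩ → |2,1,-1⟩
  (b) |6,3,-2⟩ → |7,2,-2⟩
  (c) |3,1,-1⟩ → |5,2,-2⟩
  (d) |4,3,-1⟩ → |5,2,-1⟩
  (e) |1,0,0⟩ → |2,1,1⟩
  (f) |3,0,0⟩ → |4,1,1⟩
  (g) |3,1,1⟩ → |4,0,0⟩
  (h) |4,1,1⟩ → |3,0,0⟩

8

(a) allowed
(b) allowed
(c) allowed
(d) allowed
(e) allowed
(f) allowed
(g) allowed
(h) allowed
Total allowed: 8 of 8.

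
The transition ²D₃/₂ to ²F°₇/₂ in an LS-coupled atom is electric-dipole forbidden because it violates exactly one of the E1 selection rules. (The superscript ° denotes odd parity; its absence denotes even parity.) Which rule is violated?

Reading off the term symbols: S 1/2→1/2, L 2→3, J 3/2→7/2, parity even→odd.
ΔS = 0: S: 1/2 → 1/2 — ok.
Parity must change: even → odd — ok.
ΔJ = 0, ±1 (not J=0↔0): J: 3/2 → 7/2, ΔJ = +2 — fails.
ΔL = 0, ±1 (not L=0↔0): L: 2 → 3, ΔL = +1 — ok.

the ΔJ = 0, ±1 rule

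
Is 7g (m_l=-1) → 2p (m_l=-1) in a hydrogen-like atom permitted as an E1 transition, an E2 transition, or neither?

Δl = 1 − 4 = -3; l_i + l_f = 5.
Δm_l = +0.
E1 (Δl = ±1, |Δm_l| ≤ 1): not satisfied.
E2 (Δl = 0,±2, l_i+l_f ≥ 2, |Δm_l| ≤ 2): not satisfied.

neither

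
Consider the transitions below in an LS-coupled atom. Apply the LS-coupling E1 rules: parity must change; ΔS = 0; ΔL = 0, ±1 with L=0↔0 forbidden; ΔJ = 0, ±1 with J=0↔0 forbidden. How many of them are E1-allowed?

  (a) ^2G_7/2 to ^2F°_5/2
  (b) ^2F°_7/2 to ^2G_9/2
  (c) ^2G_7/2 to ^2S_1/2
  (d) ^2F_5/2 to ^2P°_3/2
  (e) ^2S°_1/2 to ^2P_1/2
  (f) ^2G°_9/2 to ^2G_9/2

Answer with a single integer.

4

(a) allowed
(b) allowed
(c) forbidden (parity, ΔL, ΔJ fail)
(d) forbidden (ΔL fails)
(e) allowed
(f) allowed
Total allowed: 4 of 6.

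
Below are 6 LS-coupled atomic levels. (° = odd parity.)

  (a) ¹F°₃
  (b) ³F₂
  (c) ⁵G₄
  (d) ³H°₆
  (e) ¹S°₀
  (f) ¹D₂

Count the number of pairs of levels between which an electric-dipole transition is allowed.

1

(a)–(b): forbidden (ΔS).
(a)–(c): forbidden (ΔS).
(a)–(d): forbidden (parity, ΔS, ΔL, ΔJ).
(a)–(e): forbidden (parity, ΔL, ΔJ).
(a)–(f): allowed.
(b)–(c): forbidden (parity, ΔS, ΔJ).
(b)–(d): forbidden (ΔL, ΔJ).
(b)–(e): forbidden (ΔS, ΔL, ΔJ).
(b)–(f): forbidden (parity, ΔS).
(c)–(d): forbidden (ΔS, ΔJ).
(c)–(e): forbidden (ΔS, ΔL, ΔJ).
(c)–(f): forbidden (parity, ΔS, ΔL, ΔJ).
(d)–(e): forbidden (parity, ΔS, ΔL, ΔJ).
(d)–(f): forbidden (ΔS, ΔL, ΔJ).
(e)–(f): forbidden (ΔL, ΔJ).
Allowed pairs: 1 of 15.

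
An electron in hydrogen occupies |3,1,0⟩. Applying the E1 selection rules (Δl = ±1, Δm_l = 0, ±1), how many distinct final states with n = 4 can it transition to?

E1 requires Δl = ±1, so l_f ∈ {0, 2}; with 0 ≤ l_f ≤ n_f−1 = 3, the allowed l_f values are {0, 2}.
For l_f = 0: m_f ∈ {m_i−1, m_i, m_i+1} ∩ [−0, 0] = {0} → 1 state.
For l_f = 2: m_f ∈ {m_i−1, m_i, m_i+1} ∩ [−2, 2] = {-1, 0, 1} → 3 states.
Total: 4.

4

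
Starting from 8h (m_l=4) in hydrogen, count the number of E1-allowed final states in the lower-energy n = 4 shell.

E1 requires l_f ∈ {4, 6}, but neither lies in [0, 3], so no final state is reachable.
Total: 0.

0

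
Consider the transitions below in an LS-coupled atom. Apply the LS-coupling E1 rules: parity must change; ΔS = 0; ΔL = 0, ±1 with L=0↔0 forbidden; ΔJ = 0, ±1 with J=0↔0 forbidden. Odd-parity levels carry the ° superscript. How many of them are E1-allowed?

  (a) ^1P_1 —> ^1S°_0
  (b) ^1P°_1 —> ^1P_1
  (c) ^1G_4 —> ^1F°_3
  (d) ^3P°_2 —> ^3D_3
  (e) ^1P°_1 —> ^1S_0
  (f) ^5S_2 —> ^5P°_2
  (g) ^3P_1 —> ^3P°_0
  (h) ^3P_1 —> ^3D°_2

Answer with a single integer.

(a) allowed
(b) allowed
(c) allowed
(d) allowed
(e) allowed
(f) allowed
(g) allowed
(h) allowed
Total allowed: 8 of 8.

8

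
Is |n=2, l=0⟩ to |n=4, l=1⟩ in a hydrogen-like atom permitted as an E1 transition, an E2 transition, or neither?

Δl = 1 − 0 = +1; l_i + l_f = 1.
E1 (Δl = ±1): satisfied.
E2 (Δl = 0,±2, l_i+l_f ≥ 2): not satisfied.

E1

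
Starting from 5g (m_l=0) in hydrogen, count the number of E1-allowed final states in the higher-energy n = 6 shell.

6

E1 requires Δl = ±1, so l_f ∈ {3, 5}; with 0 ≤ l_f ≤ n_f−1 = 5, the allowed l_f values are {3, 5}.
For l_f = 3: m_f ∈ {m_i−1, m_i, m_i+1} ∩ [−3, 3] = {-1, 0, 1} → 3 states.
For l_f = 5: m_f ∈ {m_i−1, m_i, m_i+1} ∩ [−5, 5] = {-1, 0, 1} → 3 states.
Total: 6.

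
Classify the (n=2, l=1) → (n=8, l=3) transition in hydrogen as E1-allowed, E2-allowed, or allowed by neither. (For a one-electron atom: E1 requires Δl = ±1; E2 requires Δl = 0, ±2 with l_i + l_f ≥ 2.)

E2

Δl = 3 − 1 = +2; l_i + l_f = 4.
E1 (Δl = ±1): not satisfied.
E2 (Δl = 0,±2, l_i+l_f ≥ 2): satisfied.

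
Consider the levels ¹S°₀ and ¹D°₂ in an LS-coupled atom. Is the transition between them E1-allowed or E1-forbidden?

Initial level: S=0, L=0, J=0, parity odd. Final level: S=0, L=2, J=2, parity odd.
ΔJ = 0, ±1 (not J=0↔0): J: 0 → 2, ΔJ = +2 — violated.
ΔS = 0: S: 0 → 0 — satisfied.
Parity must change: odd → odd — violated.
ΔL = 0, ±1 (not L=0↔0): L: 0 → 2, ΔL = +2 — violated.
Rule(s) violated: parity, ΔL, ΔJ.

forbidden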